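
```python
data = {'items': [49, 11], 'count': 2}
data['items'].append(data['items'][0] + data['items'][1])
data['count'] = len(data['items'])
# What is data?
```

After line 1: data = {'items': [49, 11], 'count': 2}
After line 2 (append 49 + 11 = 60): data = {'items': [49, 11, 60], 'count': 2}
After line 3 (count = len(items) = 3): data = {'items': [49, 11, 60], 'count': 3}

{'items': [49, 11, 60], 'count': 3}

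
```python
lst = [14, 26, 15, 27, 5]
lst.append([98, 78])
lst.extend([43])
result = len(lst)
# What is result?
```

After line 1: lst = [14, 26, 15, 27, 5]
After line 2 (append adds [98, 78] as single element): lst = [14, 26, 15, 27, 5, [98, 78]]
After line 3 (extend unpacks [43], adds 43): lst = [14, 26, 15, 27, 5, [98, 78], 43]
After line 4: result = len(lst) = 7

7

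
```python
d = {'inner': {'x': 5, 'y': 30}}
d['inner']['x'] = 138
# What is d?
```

After line 1: d = {'inner': {'x': 5, 'y': 30}}
After line 2 (inner x overwritten): d = {'inner': {'x': 138, 'y': 30}}

{'inner': {'x': 138, 'y': 30}}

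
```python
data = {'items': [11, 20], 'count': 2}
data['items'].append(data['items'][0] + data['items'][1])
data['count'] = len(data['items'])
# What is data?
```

After line 1: data = {'items': [11, 20], 'count': 2}
After line 2 (append 11 + 20 = 31): data = {'items': [11, 20, 31], 'count': 2}
After line 3 (count = len(items) = 3): data = {'items': [11, 20, 31], 'count': 3}

{'items': [11, 20, 31], 'count': 3}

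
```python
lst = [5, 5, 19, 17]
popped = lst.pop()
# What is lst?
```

[5, 5, 19]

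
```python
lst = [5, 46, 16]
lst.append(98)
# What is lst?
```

[5, 46, 16, 98]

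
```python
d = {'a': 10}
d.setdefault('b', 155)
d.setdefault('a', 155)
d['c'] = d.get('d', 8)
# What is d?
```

After line 1: d = {'a': 10}
After line 2 (setdefault adds 'b'=155): d = {'a': 10, 'b': 155}
After line 3 (setdefault 'a' no-op, already exists): d = {'a': 10, 'b': 155}
After line 4 (get('d', 8) returns default since 'd' not in d): d = {'a': 10, 'b': 155, 'c': 8}

{'a': 10, 'b': 155, 'c': 8}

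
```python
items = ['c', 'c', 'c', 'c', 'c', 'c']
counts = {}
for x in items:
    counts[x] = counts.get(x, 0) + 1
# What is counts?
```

Initial: counts = {}, items = ['c', 'c', 'c', 'c', 'c', 'c']
See 'c': counts = {'c': 1}
See 'c': counts = {'c': 2}
See 'c': counts = {'c': 3}
See 'c': counts = {'c': 4}
See 'c': counts = {'c': 5}
See 'c': counts = {'c': 6}

{'c': 6}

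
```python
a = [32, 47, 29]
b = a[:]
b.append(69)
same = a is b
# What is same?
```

After line 1: a = [32, 47, 29]
After line 2 (b = a[:] is a shallow copy, new object): a = [32, 47, 29], b = [32, 47, 29]
After line 3 (append only mutates b): a = [32, 47, 29], b = [32, 47, 29, 69]
After line 4 (same = a is b; different objects -> False): same = False

False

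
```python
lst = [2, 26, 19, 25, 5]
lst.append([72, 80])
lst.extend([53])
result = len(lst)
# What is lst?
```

After line 1: lst = [2, 26, 19, 25, 5]
After line 2 (append adds [72, 80] as single element): lst = [2, 26, 19, 25, 5, [72, 80]]
After line 3 (extend unpacks [53], adds 53): lst = [2, 26, 19, 25, 5, [72, 80], 53]
After line 4: result = len(lst) = 7

[2, 26, 19, 25, 5, [72, 80], 53]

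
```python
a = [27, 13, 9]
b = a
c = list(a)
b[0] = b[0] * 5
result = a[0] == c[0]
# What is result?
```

After line 1: a = [27, 13, 9]
After line 2 (b = a, alias): a = [27, 13, 9], b = [27, 13, 9]
After line 3 (c = list(a) is a copy, new object): c = [27, 13, 9]
After line 4 (b[0] = 27 * 5 = 135; mutates shared a/b): a = b = [135, 13, 9], c = [27, 13, 9]
After line 5 (a[0] = 135, c[0] = 27; result = False)

False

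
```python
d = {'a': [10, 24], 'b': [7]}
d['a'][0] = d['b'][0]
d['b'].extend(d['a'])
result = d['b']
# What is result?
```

After line 1: d = {'a': [10, 24], 'b': [7]}
After line 2 (a[0] = b[0] = 7): d = {'a': [7, 24], 'b': [7]}
After line 3 (b.extend(a) appends [7, 24]): d = {'a': [7, 24], 'b': [7, 7, 24]}
After line 4: result = d['b'] = [7, 7, 24]

[7, 7, 24]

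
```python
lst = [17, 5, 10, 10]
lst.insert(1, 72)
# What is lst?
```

[17, 72, 5, 10, 10]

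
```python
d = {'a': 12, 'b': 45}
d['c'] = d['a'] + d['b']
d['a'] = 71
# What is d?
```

After line 1: d = {'a': 12, 'b': 45}
After line 2 (d['c'] = 12 + 45): d = {'a': 12, 'b': 45, 'c': 57}
After line 3: d = {'a': 71, 'b': 45, 'c': 57}

{'a': 71, 'b': 45, 'c': 57}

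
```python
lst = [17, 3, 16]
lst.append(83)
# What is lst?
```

[17, 3, 16, 83]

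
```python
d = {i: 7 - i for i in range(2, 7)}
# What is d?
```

{2: 5, 3: 4, 4: 3, 5: 2, 6: 1}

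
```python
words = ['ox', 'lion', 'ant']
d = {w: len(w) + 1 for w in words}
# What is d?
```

{'ox': 3, 'lion': 5, 'ant': 4}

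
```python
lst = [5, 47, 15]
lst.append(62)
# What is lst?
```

[5, 47, 15, 62]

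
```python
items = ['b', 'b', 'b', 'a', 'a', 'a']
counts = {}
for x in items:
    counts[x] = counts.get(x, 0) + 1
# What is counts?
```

Initial: counts = {}, items = ['b', 'b', 'b', 'a', 'a', 'a']
See 'b': counts = {'b': 1}
See 'b': counts = {'b': 2}
See 'b': counts = {'b': 3}
See 'a': counts = {'b': 3, 'a': 1}
See 'a': counts = {'b': 3, 'a': 2}
See 'a': counts = {'b': 3, 'a': 3}

{'b': 3, 'a': 3}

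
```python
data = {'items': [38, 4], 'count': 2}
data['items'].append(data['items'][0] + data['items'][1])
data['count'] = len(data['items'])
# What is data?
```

After line 1: data = {'items': [38, 4], 'count': 2}
After line 2 (append 38 + 4 = 42): data = {'items': [38, 4, 42], 'count': 2}
After line 3 (count = len(items) = 3): data = {'items': [38, 4, 42], 'count': 3}

{'items': [38, 4, 42], 'count': 3}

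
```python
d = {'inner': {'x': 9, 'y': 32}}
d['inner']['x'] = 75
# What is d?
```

After line 1: d = {'inner': {'x': 9, 'y': 32}}
After line 2 (inner x overwritten): d = {'inner': {'x': 75, 'y': 32}}

{'inner': {'x': 75, 'y': 32}}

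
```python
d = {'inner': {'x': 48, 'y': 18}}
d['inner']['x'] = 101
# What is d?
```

After line 1: d = {'inner': {'x': 48, 'y': 18}}
After line 2 (inner x overwritten): d = {'inner': {'x': 101, 'y': 18}}

{'inner': {'x': 101, 'y': 18}}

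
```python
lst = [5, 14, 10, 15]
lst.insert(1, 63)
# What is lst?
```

[5, 63, 14, 10, 15]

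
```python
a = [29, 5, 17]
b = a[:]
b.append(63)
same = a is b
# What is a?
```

After line 1: a = [29, 5, 17]
After line 2 (b = a[:] is a shallow copy, new object): a = [29, 5, 17], b = [29, 5, 17]
After line 3 (append only mutates b): a = [29, 5, 17], b = [29, 5, 17, 63]
After line 4 (same = a is b; different objects -> False): same = False

[29, 5, 17]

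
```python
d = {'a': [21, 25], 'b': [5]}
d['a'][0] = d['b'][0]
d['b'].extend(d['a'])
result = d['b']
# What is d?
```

After line 1: d = {'a': [21, 25], 'b': [5]}
After line 2 (a[0] = b[0] = 5): d = {'a': [5, 25], 'b': [5]}
After line 3 (b.extend(a) appends [5, 25]): d = {'a': [5, 25], 'b': [5, 5, 25]}
After line 4: result = d['b'] = [5, 5, 25]

{'a': [5, 25], 'b': [5, 5, 25]}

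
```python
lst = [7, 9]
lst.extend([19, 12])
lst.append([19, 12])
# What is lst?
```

After line 1: lst = [7, 9]
After line 2 (extend unpacks [19, 12]): lst = [7, 9, 19, 12]
After line 3 (append adds [19, 12] as single element): lst = [7, 9, 19, 12, [19, 12]]

[7, 9, 19, 12, [19, 12]]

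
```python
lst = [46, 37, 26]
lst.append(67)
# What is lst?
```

[46, 37, 26, 67]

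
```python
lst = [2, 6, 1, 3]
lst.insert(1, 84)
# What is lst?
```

[2, 84, 6, 1, 3]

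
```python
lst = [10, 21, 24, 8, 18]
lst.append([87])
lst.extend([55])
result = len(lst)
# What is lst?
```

After line 1: lst = [10, 21, 24, 8, 18]
After line 2 (append adds [87] as single element): lst = [10, 21, 24, 8, 18, [87]]
After line 3 (extend unpacks [55], adds 55): lst = [10, 21, 24, 8, 18, [87], 55]
After line 4: result = len(lst) = 7

[10, 21, 24, 8, 18, [87], 55]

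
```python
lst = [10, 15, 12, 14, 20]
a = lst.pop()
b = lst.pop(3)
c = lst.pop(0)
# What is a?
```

After line 1: lst = [10, 15, 12, 14, 20]
After line 2 (pop() -> a = 20): lst = [10, 15, 12, 14]
After line 3 (pop(3) -> b = 14): lst = [10, 15, 12]
After line 4 (pop(0) -> c = 10): lst = [15, 12]

20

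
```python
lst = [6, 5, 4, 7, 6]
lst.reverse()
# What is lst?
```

[6, 7, 4, 5, 6]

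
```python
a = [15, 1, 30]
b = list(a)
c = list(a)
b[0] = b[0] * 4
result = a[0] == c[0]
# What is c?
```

After line 1: a = [15, 1, 30]
After line 2 (b = list(a), copy): a = [15, 1, 30], b = [15, 1, 30]
After line 3 (c = list(a) is a copy, new object): c = [15, 1, 30]
After line 4 (b[0] = 15 * 4 = 60; only b mutates (copy)): a = [15, 1, 30], b = [60, 1, 30], c = [15, 1, 30]
After line 5 (a[0] = 15, c[0] = 15; result = True)

[15, 1, 30]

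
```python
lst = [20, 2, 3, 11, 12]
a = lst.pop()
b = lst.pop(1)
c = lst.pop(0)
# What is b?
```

After line 1: lst = [20, 2, 3, 11, 12]
After line 2 (pop() -> a = 12): lst = [20, 2, 3, 11]
After line 3 (pop(1) -> b = 2): lst = [20, 3, 11]
After line 4 (pop(0) -> c = 20): lst = [3, 11]

2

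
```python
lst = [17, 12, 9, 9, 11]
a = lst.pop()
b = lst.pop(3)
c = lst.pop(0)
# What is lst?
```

After line 1: lst = [17, 12, 9, 9, 11]
After line 2 (pop() -> a = 11): lst = [17, 12, 9, 9]
After line 3 (pop(3) -> b = 9): lst = [17, 12, 9]
After line 4 (pop(0) -> c = 17): lst = [12, 9]

[12, 9]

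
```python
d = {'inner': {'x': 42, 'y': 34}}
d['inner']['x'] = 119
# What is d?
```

After line 1: d = {'inner': {'x': 42, 'y': 34}}
After line 2 (inner x overwritten): d = {'inner': {'x': 119, 'y': 34}}

{'inner': {'x': 119, 'y': 34}}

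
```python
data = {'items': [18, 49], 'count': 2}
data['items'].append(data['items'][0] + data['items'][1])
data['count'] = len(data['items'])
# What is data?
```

After line 1: data = {'items': [18, 49], 'count': 2}
After line 2 (append 18 + 49 = 67): data = {'items': [18, 49, 67], 'count': 2}
After line 3 (count = len(items) = 3): data = {'items': [18, 49, 67], 'count': 3}

{'items': [18, 49, 67], 'count': 3}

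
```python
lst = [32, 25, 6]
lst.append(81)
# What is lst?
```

[32, 25, 6, 81]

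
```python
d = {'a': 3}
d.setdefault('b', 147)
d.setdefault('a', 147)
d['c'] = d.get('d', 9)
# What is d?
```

After line 1: d = {'a': 3}
After line 2 (setdefault adds 'b'=147): d = {'a': 3, 'b': 147}
After line 3 (setdefault 'a' no-op, already exists): d = {'a': 3, 'b': 147}
After line 4 (get('d', 9) returns default since 'd' not in d): d = {'a': 3, 'b': 147, 'c': 9}

{'a': 3, 'b': 147, 'c': 9}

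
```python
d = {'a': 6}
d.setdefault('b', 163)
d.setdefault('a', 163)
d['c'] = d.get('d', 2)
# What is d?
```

After line 1: d = {'a': 6}
After line 2 (setdefault adds 'b'=163): d = {'a': 6, 'b': 163}
After line 3 (setdefault 'a' no-op, already exists): d = {'a': 6, 'b': 163}
After line 4 (get('d', 2) returns default since 'd' not in d): d = {'a': 6, 'b': 163, 'c': 2}

{'a': 6, 'b': 163, 'c': 2}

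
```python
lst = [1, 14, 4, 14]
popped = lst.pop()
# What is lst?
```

[1, 14, 4]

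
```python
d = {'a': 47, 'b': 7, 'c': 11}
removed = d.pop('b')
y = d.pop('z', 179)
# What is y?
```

After line 1: d = {'a': 47, 'b': 7, 'c': 11}
After line 2 (pop 'b' returns 7): d = {'a': 47, 'c': 11}, removed = 7
After line 3 (pop 'z' missing, returns default 179): d = {'a': 47, 'c': 11}, y = 179

179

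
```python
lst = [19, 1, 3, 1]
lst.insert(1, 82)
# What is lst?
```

[19, 82, 1, 3, 1]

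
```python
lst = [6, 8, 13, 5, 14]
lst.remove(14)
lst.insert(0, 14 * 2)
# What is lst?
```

After line 1: lst = [6, 8, 13, 5, 14]
After line 2 (remove first 14): lst = [6, 8, 13, 5]
After line 3 (insert 28 at index 0): lst = [28, 6, 8, 13, 5]

[28, 6, 8, 13, 5]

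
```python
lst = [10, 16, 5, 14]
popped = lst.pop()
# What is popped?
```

14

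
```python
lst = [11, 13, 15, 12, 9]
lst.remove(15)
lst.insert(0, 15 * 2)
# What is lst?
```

After line 1: lst = [11, 13, 15, 12, 9]
After line 2 (remove first 15): lst = [11, 13, 12, 9]
After line 3 (insert 30 at index 0): lst = [30, 11, 13, 12, 9]

[30, 11, 13, 12, 9]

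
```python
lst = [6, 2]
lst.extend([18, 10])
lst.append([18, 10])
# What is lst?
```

After line 1: lst = [6, 2]
After line 2 (extend unpacks [18, 10]): lst = [6, 2, 18, 10]
After line 3 (append adds [18, 10] as single element): lst = [6, 2, 18, 10, [18, 10]]

[6, 2, 18, 10, [18, 10]]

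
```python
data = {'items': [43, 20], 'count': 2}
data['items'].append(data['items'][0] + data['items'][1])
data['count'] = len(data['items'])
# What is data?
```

After line 1: data = {'items': [43, 20], 'count': 2}
After line 2 (append 43 + 20 = 63): data = {'items': [43, 20, 63], 'count': 2}
After line 3 (count = len(items) = 3): data = {'items': [43, 20, 63], 'count': 3}

{'items': [43, 20, 63], 'count': 3}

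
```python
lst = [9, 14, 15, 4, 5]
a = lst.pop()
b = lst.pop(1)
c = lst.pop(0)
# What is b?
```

After line 1: lst = [9, 14, 15, 4, 5]
After line 2 (pop() -> a = 5): lst = [9, 14, 15, 4]
After line 3 (pop(1) -> b = 14): lst = [9, 15, 4]
After line 4 (pop(0) -> c = 9): lst = [15, 4]

14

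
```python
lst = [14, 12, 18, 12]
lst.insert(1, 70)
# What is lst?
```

[14, 70, 12, 18, 12]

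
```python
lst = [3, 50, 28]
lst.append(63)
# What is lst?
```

[3, 50, 28, 63]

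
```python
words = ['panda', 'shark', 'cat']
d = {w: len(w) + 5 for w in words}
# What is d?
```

{'panda': 10, 'shark': 10, 'cat': 8}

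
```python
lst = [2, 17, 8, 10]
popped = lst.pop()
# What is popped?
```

10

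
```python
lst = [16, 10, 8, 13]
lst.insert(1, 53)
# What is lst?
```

[16, 53, 10, 8, 13]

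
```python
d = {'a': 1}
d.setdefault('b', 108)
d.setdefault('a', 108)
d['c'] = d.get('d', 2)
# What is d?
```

After line 1: d = {'a': 1}
After line 2 (setdefault adds 'b'=108): d = {'a': 1, 'b': 108}
After line 3 (setdefault 'a' no-op, already exists): d = {'a': 1, 'b': 108}
After line 4 (get('d', 2) returns default since 'd' not in d): d = {'a': 1, 'b': 108, 'c': 2}

{'a': 1, 'b': 108, 'c': 2}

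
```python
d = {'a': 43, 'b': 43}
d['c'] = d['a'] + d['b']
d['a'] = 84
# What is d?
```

After line 1: d = {'a': 43, 'b': 43}
After line 2 (d['c'] = 43 + 43): d = {'a': 43, 'b': 43, 'c': 86}
After line 3: d = {'a': 84, 'b': 43, 'c': 86}

{'a': 84, 'b': 43, 'c': 86}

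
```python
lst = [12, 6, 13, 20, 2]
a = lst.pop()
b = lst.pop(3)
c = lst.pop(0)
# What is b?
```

After line 1: lst = [12, 6, 13, 20, 2]
After line 2 (pop() -> a = 2): lst = [12, 6, 13, 20]
After line 3 (pop(3) -> b = 20): lst = [12, 6, 13]
After line 4 (pop(0) -> c = 12): lst = [6, 13]

20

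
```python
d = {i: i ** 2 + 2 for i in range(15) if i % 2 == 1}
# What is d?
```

{1: 3, 3: 11, 5: 27, 7: 51, 9: 83, 11: 123, 13: 171}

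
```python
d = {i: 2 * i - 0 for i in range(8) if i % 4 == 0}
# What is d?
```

{0: 0, 4: 8}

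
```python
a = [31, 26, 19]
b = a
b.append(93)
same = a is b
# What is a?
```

After line 1: a = [31, 26, 19]
After line 2 (b = a is an alias, same object): a = [31, 26, 19], b = [31, 26, 19]
After line 3 (b.append mutates the shared list): a = [31, 26, 19, 93], b = [31, 26, 19, 93]
After line 4 (same = a is b; same object -> True): same = True

[31, 26, 19, 93]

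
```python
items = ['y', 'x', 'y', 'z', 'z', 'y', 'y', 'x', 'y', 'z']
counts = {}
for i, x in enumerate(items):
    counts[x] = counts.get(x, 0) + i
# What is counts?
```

Initial: counts = {}, items = ['y', 'x', 'y', 'z', 'z', 'y', 'y', 'x', 'y', 'z']
i=0, x='y': counts = {'y': 0}
i=1, x='x': counts = {'y': 0, 'x': 1}
i=2, x='y': counts = {'y': 2, 'x': 1}
i=3, x='z': counts = {'y': 2, 'x': 1, 'z': 3}
i=4, x='z': counts = {'y': 2, 'x': 1, 'z': 7}
i=5, x='y': counts = {'y': 7, 'x': 1, 'z': 7}
i=6, x='y': counts = {'y': 13, 'x': 1, 'z': 7}
i=7, x='x': counts = {'y': 13, 'x': 8, 'z': 7}
i=8, x='y': counts = {'y': 21, 'x': 8, 'z': 7}
i=9, x='z': counts = {'y': 21, 'x': 8, 'z': 16}

{'y': 21, 'x': 8, 'z': 16}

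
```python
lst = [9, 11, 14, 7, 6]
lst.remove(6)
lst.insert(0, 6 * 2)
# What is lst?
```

After line 1: lst = [9, 11, 14, 7, 6]
After line 2 (remove first 6): lst = [9, 11, 14, 7]
After line 3 (insert 12 at index 0): lst = [12, 9, 11, 14, 7]

[12, 9, 11, 14, 7]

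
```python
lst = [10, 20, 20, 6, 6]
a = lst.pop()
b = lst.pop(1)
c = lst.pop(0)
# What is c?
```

After line 1: lst = [10, 20, 20, 6, 6]
After line 2 (pop() -> a = 6): lst = [10, 20, 20, 6]
After line 3 (pop(1) -> b = 20): lst = [10, 20, 6]
After line 4 (pop(0) -> c = 10): lst = [20, 6]

10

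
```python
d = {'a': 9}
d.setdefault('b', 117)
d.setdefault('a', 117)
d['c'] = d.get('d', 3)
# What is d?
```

After line 1: d = {'a': 9}
After line 2 (setdefault adds 'b'=117): d = {'a': 9, 'b': 117}
After line 3 (setdefault 'a' no-op, already exists): d = {'a': 9, 'b': 117}
After line 4 (get('d', 3) returns default since 'd' not in d): d = {'a': 9, 'b': 117, 'c': 3}

{'a': 9, 'b': 117, 'c': 3}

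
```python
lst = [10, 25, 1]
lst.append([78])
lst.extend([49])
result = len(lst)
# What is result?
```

After line 1: lst = [10, 25, 1]
After line 2 (append adds [78] as single element): lst = [10, 25, 1, [78]]
After line 3 (extend unpacks [49], adds 49): lst = [10, 25, 1, [78], 49]
After line 4: result = len(lst) = 5

5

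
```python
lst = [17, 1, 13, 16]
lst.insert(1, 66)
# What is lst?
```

[17, 66, 1, 13, 16]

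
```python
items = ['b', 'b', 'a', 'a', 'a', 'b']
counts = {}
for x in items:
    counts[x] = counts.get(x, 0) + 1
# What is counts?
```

Initial: counts = {}, items = ['b', 'b', 'a', 'a', 'a', 'b']
See 'b': counts = {'b': 1}
See 'b': counts = {'b': 2}
See 'a': counts = {'b': 2, 'a': 1}
See 'a': counts = {'b': 2, 'a': 2}
See 'a': counts = {'b': 2, 'a': 3}
See 'b': counts = {'b': 3, 'a': 3}

{'b': 3, 'a': 3}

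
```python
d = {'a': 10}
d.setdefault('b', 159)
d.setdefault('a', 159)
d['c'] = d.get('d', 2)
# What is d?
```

After line 1: d = {'a': 10}
After line 2 (setdefault adds 'b'=159): d = {'a': 10, 'b': 159}
After line 3 (setdefault 'a' no-op, already exists): d = {'a': 10, 'b': 159}
After line 4 (get('d', 2) returns default since 'd' not in d): d = {'a': 10, 'b': 159, 'c': 2}

{'a': 10, 'b': 159, 'c': 2}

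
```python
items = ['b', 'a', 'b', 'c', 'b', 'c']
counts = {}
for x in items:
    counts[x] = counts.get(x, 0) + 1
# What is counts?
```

Initial: counts = {}, items = ['b', 'a', 'b', 'c', 'b', 'c']
See 'b': counts = {'b': 1}
See 'a': counts = {'b': 1, 'a': 1}
See 'b': counts = {'b': 2, 'a': 1}
See 'c': counts = {'b': 2, 'a': 1, 'c': 1}
See 'b': counts = {'b': 3, 'a': 1, 'c': 1}
See 'c': counts = {'b': 3, 'a': 1, 'c': 2}

{'b': 3, 'a': 1, 'c': 2}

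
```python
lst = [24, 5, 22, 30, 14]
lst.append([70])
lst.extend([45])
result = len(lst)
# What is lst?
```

After line 1: lst = [24, 5, 22, 30, 14]
After line 2 (append adds [70] as single element): lst = [24, 5, 22, 30, 14, [70]]
After line 3 (extend unpacks [45], adds 45): lst = [24, 5, 22, 30, 14, [70], 45]
After line 4: result = len(lst) = 7

[24, 5, 22, 30, 14, [70], 45]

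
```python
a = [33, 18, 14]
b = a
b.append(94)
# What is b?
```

After line 1: a = [33, 18, 14]
After line 2 (b = a is an alias, same object): a = [33, 18, 14], b = [33, 18, 14]
After line 3 (b.append mutates the shared list): a = [33, 18, 14, 94], b = [33, 18, 14, 94]

[33, 18, 14, 94]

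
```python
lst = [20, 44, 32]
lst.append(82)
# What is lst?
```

[20, 44, 32, 82]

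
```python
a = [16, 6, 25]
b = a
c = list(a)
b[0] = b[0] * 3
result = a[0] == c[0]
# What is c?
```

After line 1: a = [16, 6, 25]
After line 2 (b = a, alias): a = [16, 6, 25], b = [16, 6, 25]
After line 3 (c = list(a) is a copy, new object): c = [16, 6, 25]
After line 4 (b[0] = 16 * 3 = 48; mutates shared a/b): a = b = [48, 6, 25], c = [16, 6, 25]
After line 5 (a[0] = 48, c[0] = 16; result = False)

[16, 6, 25]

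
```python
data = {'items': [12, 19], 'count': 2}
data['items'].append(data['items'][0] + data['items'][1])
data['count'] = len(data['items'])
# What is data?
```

After line 1: data = {'items': [12, 19], 'count': 2}
After line 2 (append 12 + 19 = 31): data = {'items': [12, 19, 31], 'count': 2}
After line 3 (count = len(items) = 3): data = {'items': [12, 19, 31], 'count': 3}

{'items': [12, 19, 31], 'count': 3}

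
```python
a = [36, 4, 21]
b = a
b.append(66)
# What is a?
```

After line 1: a = [36, 4, 21]
After line 2 (b = a is an alias, same object): a = [36, 4, 21], b = [36, 4, 21]
After line 3 (b.append mutates the shared list): a = [36, 4, 21, 66], b = [36, 4, 21, 66]

[36, 4, 21, 66]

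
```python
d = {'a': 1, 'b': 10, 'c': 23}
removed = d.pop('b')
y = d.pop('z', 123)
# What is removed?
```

After line 1: d = {'a': 1, 'b': 10, 'c': 23}
After line 2 (pop 'b' returns 10): d = {'a': 1, 'c': 23}, removed = 10
After line 3 (pop 'z' missing, returns default 123): d = {'a': 1, 'c': 23}, y = 123

10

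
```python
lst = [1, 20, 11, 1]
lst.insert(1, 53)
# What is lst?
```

[1, 53, 20, 11, 1]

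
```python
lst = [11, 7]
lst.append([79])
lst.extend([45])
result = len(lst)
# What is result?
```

After line 1: lst = [11, 7]
After line 2 (append adds [79] as single element): lst = [11, 7, [79]]
After line 3 (extend unpacks [45], adds 45): lst = [11, 7, [79], 45]
After line 4: result = len(lst) = 4

4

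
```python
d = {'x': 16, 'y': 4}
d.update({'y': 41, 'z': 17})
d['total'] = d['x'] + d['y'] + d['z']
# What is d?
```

After line 1: d = {'x': 16, 'y': 4}
After line 2 (y overwritten, z added): d = {'x': 16, 'y': 41, 'z': 17}
After line 3 (total = 16 + 41 + 17 = 74): d = {'x': 16, 'y': 41, 'z': 17, 'total': 74}

{'x': 16, 'y': 41, 'z': 17, 'total': 74}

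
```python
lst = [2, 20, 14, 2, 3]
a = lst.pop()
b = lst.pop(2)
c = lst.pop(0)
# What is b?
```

After line 1: lst = [2, 20, 14, 2, 3]
After line 2 (pop() -> a = 3): lst = [2, 20, 14, 2]
After line 3 (pop(2) -> b = 14): lst = [2, 20, 2]
After line 4 (pop(0) -> c = 2): lst = [20, 2]

14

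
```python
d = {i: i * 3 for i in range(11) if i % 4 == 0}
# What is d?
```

{0: 0, 4: 12, 8: 24}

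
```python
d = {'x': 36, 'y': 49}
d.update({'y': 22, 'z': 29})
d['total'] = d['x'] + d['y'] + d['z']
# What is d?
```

After line 1: d = {'x': 36, 'y': 49}
After line 2 (y overwritten, z added): d = {'x': 36, 'y': 22, 'z': 29}
After line 3 (total = 36 + 22 + 29 = 87): d = {'x': 36, 'y': 22, 'z': 29, 'total': 87}

{'x': 36, 'y': 22, 'z': 29, 'total': 87}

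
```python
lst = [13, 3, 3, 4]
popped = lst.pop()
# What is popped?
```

4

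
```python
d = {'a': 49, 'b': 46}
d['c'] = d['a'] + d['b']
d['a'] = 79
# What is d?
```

After line 1: d = {'a': 49, 'b': 46}
After line 2 (d['c'] = 49 + 46): d = {'a': 49, 'b': 46, 'c': 95}
After line 3: d = {'a': 79, 'b': 46, 'c': 95}

{'a': 79, 'b': 46, 'c': 95}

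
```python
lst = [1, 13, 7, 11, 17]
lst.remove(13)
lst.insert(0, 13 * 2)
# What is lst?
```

After line 1: lst = [1, 13, 7, 11, 17]
After line 2 (remove first 13): lst = [1, 7, 11, 17]
After line 3 (insert 26 at index 0): lst = [26, 1, 7, 11, 17]

[26, 1, 7, 11, 17]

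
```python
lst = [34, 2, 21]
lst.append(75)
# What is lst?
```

[34, 2, 21, 75]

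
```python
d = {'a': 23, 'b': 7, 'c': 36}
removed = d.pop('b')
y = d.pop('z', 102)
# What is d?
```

After line 1: d = {'a': 23, 'b': 7, 'c': 36}
After line 2 (pop 'b' returns 7): d = {'a': 23, 'c': 36}, removed = 7
After line 3 (pop 'z' missing, returns default 102): d = {'a': 23, 'c': 36}, y = 102

{'a': 23, 'c': 36}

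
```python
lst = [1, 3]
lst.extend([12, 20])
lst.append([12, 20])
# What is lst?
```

After line 1: lst = [1, 3]
After line 2 (extend unpacks [12, 20]): lst = [1, 3, 12, 20]
After line 3 (append adds [12, 20] as single element): lst = [1, 3, 12, 20, [12, 20]]

[1, 3, 12, 20, [12, 20]]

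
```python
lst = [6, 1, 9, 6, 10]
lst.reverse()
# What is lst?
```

[10, 6, 9, 1, 6]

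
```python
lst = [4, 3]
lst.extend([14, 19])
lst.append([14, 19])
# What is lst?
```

After line 1: lst = [4, 3]
After line 2 (extend unpacks [14, 19]): lst = [4, 3, 14, 19]
After line 3 (append adds [14, 19] as single element): lst = [4, 3, 14, 19, [14, 19]]

[4, 3, 14, 19, [14, 19]]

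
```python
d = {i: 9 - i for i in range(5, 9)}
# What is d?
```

{5: 4, 6: 3, 7: 2, 8: 1}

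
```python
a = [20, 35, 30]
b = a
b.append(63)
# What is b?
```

After line 1: a = [20, 35, 30]
After line 2 (b = a is an alias, same object): a = [20, 35, 30], b = [20, 35, 30]
After line 3 (b.append mutates the shared list): a = [20, 35, 30, 63], b = [20, 35, 30, 63]

[20, 35, 30, 63]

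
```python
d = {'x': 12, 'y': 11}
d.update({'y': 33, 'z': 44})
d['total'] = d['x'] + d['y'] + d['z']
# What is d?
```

After line 1: d = {'x': 12, 'y': 11}
After line 2 (y overwritten, z added): d = {'x': 12, 'y': 33, 'z': 44}
After line 3 (total = 12 + 33 + 44 = 89): d = {'x': 12, 'y': 33, 'z': 44, 'total': 89}

{'x': 12, 'y': 33, 'z': 44, 'total': 89}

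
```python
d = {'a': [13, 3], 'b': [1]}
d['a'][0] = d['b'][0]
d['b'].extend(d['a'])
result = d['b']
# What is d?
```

After line 1: d = {'a': [13, 3], 'b': [1]}
After line 2 (a[0] = b[0] = 1): d = {'a': [1, 3], 'b': [1]}
After line 3 (b.extend(a) appends [1, 3]): d = {'a': [1, 3], 'b': [1, 1, 3]}
After line 4: result = d['b'] = [1, 1, 3]

{'a': [1, 3], 'b': [1, 1, 3]}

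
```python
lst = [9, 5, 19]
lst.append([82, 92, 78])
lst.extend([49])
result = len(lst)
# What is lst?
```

After line 1: lst = [9, 5, 19]
After line 2 (append adds [82, 92, 78] as single element): lst = [9, 5, 19, [82, 92, 78]]
After line 3 (extend unpacks [49], adds 49): lst = [9, 5, 19, [82, 92, 78], 49]
After line 4: result = len(lst) = 5

[9, 5, 19, [82, 92, 78], 49]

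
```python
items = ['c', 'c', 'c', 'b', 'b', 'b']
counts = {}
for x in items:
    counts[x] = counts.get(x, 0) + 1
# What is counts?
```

Initial: counts = {}, items = ['c', 'c', 'c', 'b', 'b', 'b']
See 'c': counts = {'c': 1}
See 'c': counts = {'c': 2}
See 'c': counts = {'c': 3}
See 'b': counts = {'c': 3, 'b': 1}
See 'b': counts = {'c': 3, 'b': 2}
See 'b': counts = {'c': 3, 'b': 3}

{'c': 3, 'b': 3}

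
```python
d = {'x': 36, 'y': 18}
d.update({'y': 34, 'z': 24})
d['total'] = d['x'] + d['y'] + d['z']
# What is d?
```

After line 1: d = {'x': 36, 'y': 18}
After line 2 (y overwritten, z added): d = {'x': 36, 'y': 34, 'z': 24}
After line 3 (total = 36 + 34 + 24 = 94): d = {'x': 36, 'y': 34, 'z': 24, 'total': 94}

{'x': 36, 'y': 34, 'z': 24, 'total': 94}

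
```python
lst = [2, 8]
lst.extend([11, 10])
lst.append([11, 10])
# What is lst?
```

After line 1: lst = [2, 8]
After line 2 (extend unpacks [11, 10]): lst = [2, 8, 11, 10]
After line 3 (append adds [11, 10] as single element): lst = [2, 8, 11, 10, [11, 10]]

[2, 8, 11, 10, [11, 10]]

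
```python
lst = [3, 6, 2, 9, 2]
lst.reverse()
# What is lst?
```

[2, 9, 2, 6, 3]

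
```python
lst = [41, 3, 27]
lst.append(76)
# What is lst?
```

[41, 3, 27, 76]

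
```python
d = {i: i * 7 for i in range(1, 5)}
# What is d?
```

{1: 7, 2: 14, 3: 21, 4: 28}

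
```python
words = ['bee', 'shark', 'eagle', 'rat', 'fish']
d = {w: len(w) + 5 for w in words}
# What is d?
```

{'bee': 8, 'shark': 10, 'eagle': 10, 'rat': 8, 'fish': 9}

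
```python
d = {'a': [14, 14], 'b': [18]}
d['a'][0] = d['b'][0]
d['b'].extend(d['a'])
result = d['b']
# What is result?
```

After line 1: d = {'a': [14, 14], 'b': [18]}
After line 2 (a[0] = b[0] = 18): d = {'a': [18, 14], 'b': [18]}
After line 3 (b.extend(a) appends [18, 14]): d = {'a': [18, 14], 'b': [18, 18, 14]}
After line 4: result = d['b'] = [18, 18, 14]

[18, 18, 14]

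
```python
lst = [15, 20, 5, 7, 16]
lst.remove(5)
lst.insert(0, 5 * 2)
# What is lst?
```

After line 1: lst = [15, 20, 5, 7, 16]
After line 2 (remove first 5): lst = [15, 20, 7, 16]
After line 3 (insert 10 at index 0): lst = [10, 15, 20, 7, 16]

[10, 15, 20, 7, 16]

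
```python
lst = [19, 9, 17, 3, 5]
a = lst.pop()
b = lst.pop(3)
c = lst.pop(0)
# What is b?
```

After line 1: lst = [19, 9, 17, 3, 5]
After line 2 (pop() -> a = 5): lst = [19, 9, 17, 3]
After line 3 (pop(3) -> b = 3): lst = [19, 9, 17]
After line 4 (pop(0) -> c = 19): lst = [9, 17]

3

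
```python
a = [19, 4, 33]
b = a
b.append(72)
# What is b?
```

After line 1: a = [19, 4, 33]
After line 2 (b = a is an alias, same object): a = [19, 4, 33], b = [19, 4, 33]
After line 3 (b.append mutates the shared list): a = [19, 4, 33, 72], b = [19, 4, 33, 72]

[19, 4, 33, 72]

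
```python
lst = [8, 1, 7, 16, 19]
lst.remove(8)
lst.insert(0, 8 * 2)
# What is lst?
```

After line 1: lst = [8, 1, 7, 16, 19]
After line 2 (remove first 8): lst = [1, 7, 16, 19]
After line 3 (insert 16 at index 0): lst = [16, 1, 7, 16, 19]

[16, 1, 7, 16, 19]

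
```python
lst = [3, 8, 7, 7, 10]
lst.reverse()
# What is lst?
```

[10, 7, 7, 8, 3]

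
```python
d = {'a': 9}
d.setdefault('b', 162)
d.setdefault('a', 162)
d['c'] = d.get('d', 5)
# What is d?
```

After line 1: d = {'a': 9}
After line 2 (setdefault adds 'b'=162): d = {'a': 9, 'b': 162}
After line 3 (setdefault 'a' no-op, already exists): d = {'a': 9, 'b': 162}
After line 4 (get('d', 5) returns default since 'd' not in d): d = {'a': 9, 'b': 162, 'c': 5}

{'a': 9, 'b': 162, 'c': 5}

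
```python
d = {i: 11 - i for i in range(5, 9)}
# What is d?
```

{5: 6, 6: 5, 7: 4, 8: 3}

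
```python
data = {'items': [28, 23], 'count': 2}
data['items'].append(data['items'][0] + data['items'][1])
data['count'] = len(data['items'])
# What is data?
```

After line 1: data = {'items': [28, 23], 'count': 2}
After line 2 (append 28 + 23 = 51): data = {'items': [28, 23, 51], 'count': 2}
After line 3 (count = len(items) = 3): data = {'items': [28, 23, 51], 'count': 3}

{'items': [28, 23, 51], 'count': 3}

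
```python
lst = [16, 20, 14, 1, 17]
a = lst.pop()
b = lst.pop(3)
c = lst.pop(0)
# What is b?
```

After line 1: lst = [16, 20, 14, 1, 17]
After line 2 (pop() -> a = 17): lst = [16, 20, 14, 1]
After line 3 (pop(3) -> b = 1): lst = [16, 20, 14]
After line 4 (pop(0) -> c = 16): lst = [20, 14]

1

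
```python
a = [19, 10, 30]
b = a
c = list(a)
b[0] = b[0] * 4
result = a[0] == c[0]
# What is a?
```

After line 1: a = [19, 10, 30]
After line 2 (b = a, alias): a = [19, 10, 30], b = [19, 10, 30]
After line 3 (c = list(a) is a copy, new object): c = [19, 10, 30]
After line 4 (b[0] = 19 * 4 = 76; mutates shared a/b): a = b = [76, 10, 30], c = [19, 10, 30]
After line 5 (a[0] = 76, c[0] = 19; result = False)

[76, 10, 30]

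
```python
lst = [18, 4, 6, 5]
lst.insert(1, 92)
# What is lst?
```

[18, 92, 4, 6, 5]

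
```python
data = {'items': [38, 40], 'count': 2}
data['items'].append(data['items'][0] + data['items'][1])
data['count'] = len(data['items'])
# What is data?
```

After line 1: data = {'items': [38, 40], 'count': 2}
After line 2 (append 38 + 40 = 78): data = {'items': [38, 40, 78], 'count': 2}
After line 3 (count = len(items) = 3): data = {'items': [38, 40, 78], 'count': 3}

{'items': [38, 40, 78], 'count': 3}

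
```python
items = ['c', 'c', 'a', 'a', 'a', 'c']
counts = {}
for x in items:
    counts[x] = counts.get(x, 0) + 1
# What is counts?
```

Initial: counts = {}, items = ['c', 'c', 'a', 'a', 'a', 'c']
See 'c': counts = {'c': 1}
See 'c': counts = {'c': 2}
See 'a': counts = {'c': 2, 'a': 1}
See 'a': counts = {'c': 2, 'a': 2}
See 'a': counts = {'c': 2, 'a': 3}
See 'c': counts = {'c': 3, 'a': 3}

{'c': 3, 'a': 3}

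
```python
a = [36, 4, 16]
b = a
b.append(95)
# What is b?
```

After line 1: a = [36, 4, 16]
After line 2 (b = a is an alias, same object): a = [36, 4, 16], b = [36, 4, 16]
After line 3 (b.append mutates the shared list): a = [36, 4, 16, 95], b = [36, 4, 16, 95]

[36, 4, 16, 95]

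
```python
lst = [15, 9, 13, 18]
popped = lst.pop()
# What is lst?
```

[15, 9, 13]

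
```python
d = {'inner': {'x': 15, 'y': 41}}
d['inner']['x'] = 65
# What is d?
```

After line 1: d = {'inner': {'x': 15, 'y': 41}}
After line 2 (inner x overwritten): d = {'inner': {'x': 65, 'y': 41}}

{'inner': {'x': 65, 'y': 41}}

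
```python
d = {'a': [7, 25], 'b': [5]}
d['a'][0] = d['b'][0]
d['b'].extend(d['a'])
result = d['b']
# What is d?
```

After line 1: d = {'a': [7, 25], 'b': [5]}
After line 2 (a[0] = b[0] = 5): d = {'a': [5, 25], 'b': [5]}
After line 3 (b.extend(a) appends [5, 25]): d = {'a': [5, 25], 'b': [5, 5, 25]}
After line 4: result = d['b'] = [5, 5, 25]

{'a': [5, 25], 'b': [5, 5, 25]}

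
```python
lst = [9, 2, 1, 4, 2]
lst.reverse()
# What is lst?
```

[2, 4, 1, 2, 9]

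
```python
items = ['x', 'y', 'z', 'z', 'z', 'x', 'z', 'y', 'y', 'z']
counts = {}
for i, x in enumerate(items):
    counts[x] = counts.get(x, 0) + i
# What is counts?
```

Initial: counts = {}, items = ['x', 'y', 'z', 'z', 'z', 'x', 'z', 'y', 'y', 'z']
i=0, x='x': counts = {'x': 0}
i=1, x='y': counts = {'x': 0, 'y': 1}
i=2, x='z': counts = {'x': 0, 'y': 1, 'z': 2}
i=3, x='z': counts = {'x': 0, 'y': 1, 'z': 5}
i=4, x='z': counts = {'x': 0, 'y': 1, 'z': 9}
i=5, x='x': counts = {'x': 5, 'y': 1, 'z': 9}
i=6, x='z': counts = {'x': 5, 'y': 1, 'z': 15}
i=7, x='y': counts = {'x': 5, 'y': 8, 'z': 15}
i=8, x='y': counts = {'x': 5, 'y': 16, 'z': 15}
i=9, x='z': counts = {'x': 5, 'y': 16, 'z': 24}

{'x': 5, 'y': 16, 'z': 24}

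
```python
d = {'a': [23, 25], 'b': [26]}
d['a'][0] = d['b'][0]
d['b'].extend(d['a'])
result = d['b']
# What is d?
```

After line 1: d = {'a': [23, 25], 'b': [26]}
After line 2 (a[0] = b[0] = 26): d = {'a': [26, 25], 'b': [26]}
After line 3 (b.extend(a) appends [26, 25]): d = {'a': [26, 25], 'b': [26, 26, 25]}
After line 4: result = d['b'] = [26, 26, 25]

{'a': [26, 25], 'b': [26, 26, 25]}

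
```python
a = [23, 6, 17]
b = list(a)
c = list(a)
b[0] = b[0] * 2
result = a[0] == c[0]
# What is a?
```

After line 1: a = [23, 6, 17]
After line 2 (b = list(a), copy): a = [23, 6, 17], b = [23, 6, 17]
After line 3 (c = list(a) is a copy, new object): c = [23, 6, 17]
After line 4 (b[0] = 23 * 2 = 46; only b mutates (copy)): a = [23, 6, 17], b = [46, 6, 17], c = [23, 6, 17]
After line 5 (a[0] = 23, c[0] = 23; result = True)

[23, 6, 17]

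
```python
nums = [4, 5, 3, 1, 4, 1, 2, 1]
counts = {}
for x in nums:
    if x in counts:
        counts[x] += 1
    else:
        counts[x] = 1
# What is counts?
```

Initial: counts = {}, nums = [4, 5, 3, 1, 4, 1, 2, 1]
See 4: counts = {4: 1}
See 5: counts = {4: 1, 5: 1}
See 3: counts = {4: 1, 5: 1, 3: 1}
See 1: counts = {4: 1, 5: 1, 3: 1, 1: 1}
See 4: counts = {4: 2, 5: 1, 3: 1, 1: 1}
See 1: counts = {4: 2, 5: 1, 3: 1, 1: 2}
See 2: counts = {4: 2, 5: 1, 3: 1, 1: 2, 2: 1}
See 1: counts = {4: 2, 5: 1, 3: 1, 1: 3, 2: 1}

{4: 2, 5: 1, 3: 1, 1: 3, 2: 1}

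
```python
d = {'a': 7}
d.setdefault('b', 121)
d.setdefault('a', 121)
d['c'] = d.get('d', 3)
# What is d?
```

After line 1: d = {'a': 7}
After line 2 (setdefault adds 'b'=121): d = {'a': 7, 'b': 121}
After line 3 (setdefault 'a' no-op, already exists): d = {'a': 7, 'b': 121}
After line 4 (get('d', 3) returns default since 'd' not in d): d = {'a': 7, 'b': 121, 'c': 3}

{'a': 7, 'b': 121, 'c': 3}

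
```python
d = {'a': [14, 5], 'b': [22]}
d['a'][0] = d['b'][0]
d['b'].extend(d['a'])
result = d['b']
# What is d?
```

After line 1: d = {'a': [14, 5], 'b': [22]}
After line 2 (a[0] = b[0] = 22): d = {'a': [22, 5], 'b': [22]}
After line 3 (b.extend(a) appends [22, 5]): d = {'a': [22, 5], 'b': [22, 22, 5]}
After line 4: result = d['b'] = [22, 22, 5]

{'a': [22, 5], 'b': [22, 22, 5]}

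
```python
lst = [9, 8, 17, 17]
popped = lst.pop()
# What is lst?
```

[9, 8, 17]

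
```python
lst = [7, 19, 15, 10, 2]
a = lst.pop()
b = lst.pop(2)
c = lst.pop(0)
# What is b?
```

After line 1: lst = [7, 19, 15, 10, 2]
After line 2 (pop() -> a = 2): lst = [7, 19, 15, 10]
After line 3 (pop(2) -> b = 15): lst = [7, 19, 10]
After line 4 (pop(0) -> c = 7): lst = [19, 10]

15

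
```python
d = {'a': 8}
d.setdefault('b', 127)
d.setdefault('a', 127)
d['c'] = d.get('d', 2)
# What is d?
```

After line 1: d = {'a': 8}
After line 2 (setdefault adds 'b'=127): d = {'a': 8, 'b': 127}
After line 3 (setdefault 'a' no-op, already exists): d = {'a': 8, 'b': 127}
After line 4 (get('d', 2) returns default since 'd' not in d): d = {'a': 8, 'b': 127, 'c': 2}

{'a': 8, 'b': 127, 'c': 2}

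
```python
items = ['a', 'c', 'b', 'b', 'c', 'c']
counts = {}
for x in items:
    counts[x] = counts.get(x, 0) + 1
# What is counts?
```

Initial: counts = {}, items = ['a', 'c', 'b', 'b', 'c', 'c']
See 'a': counts = {'a': 1}
See 'c': counts = {'a': 1, 'c': 1}
See 'b': counts = {'a': 1, 'c': 1, 'b': 1}
See 'b': counts = {'a': 1, 'c': 1, 'b': 2}
See 'c': counts = {'a': 1, 'c': 2, 'b': 2}
See 'c': counts = {'a': 1, 'c': 3, 'b': 2}

{'a': 1, 'c': 3, 'b': 2}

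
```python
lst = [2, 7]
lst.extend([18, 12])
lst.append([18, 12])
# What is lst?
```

After line 1: lst = [2, 7]
After line 2 (extend unpacks [18, 12]): lst = [2, 7, 18, 12]
After line 3 (append adds [18, 12] as single element): lst = [2, 7, 18, 12, [18, 12]]

[2, 7, 18, 12, [18, 12]]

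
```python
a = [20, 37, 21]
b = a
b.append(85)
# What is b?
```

After line 1: a = [20, 37, 21]
After line 2 (b = a is an alias, same object): a = [20, 37, 21], b = [20, 37, 21]
After line 3 (b.append mutates the shared list): a = [20, 37, 21, 85], b = [20, 37, 21, 85]

[20, 37, 21, 85]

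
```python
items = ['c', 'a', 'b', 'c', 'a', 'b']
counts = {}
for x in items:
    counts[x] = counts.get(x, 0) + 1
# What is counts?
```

Initial: counts = {}, items = ['c', 'a', 'b', 'c', 'a', 'b']
See 'c': counts = {'c': 1}
See 'a': counts = {'c': 1, 'a': 1}
See 'b': counts = {'c': 1, 'a': 1, 'b': 1}
See 'c': counts = {'c': 2, 'a': 1, 'b': 1}
See 'a': counts = {'c': 2, 'a': 2, 'b': 1}
See 'b': counts = {'c': 2, 'a': 2, 'b': 2}

{'c': 2, 'a': 2, 'b': 2}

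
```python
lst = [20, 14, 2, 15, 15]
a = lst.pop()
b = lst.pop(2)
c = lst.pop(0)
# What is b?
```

After line 1: lst = [20, 14, 2, 15, 15]
After line 2 (pop() -> a = 15): lst = [20, 14, 2, 15]
After line 3 (pop(2) -> b = 2): lst = [20, 14, 15]
After line 4 (pop(0) -> c = 20): lst = [14, 15]

2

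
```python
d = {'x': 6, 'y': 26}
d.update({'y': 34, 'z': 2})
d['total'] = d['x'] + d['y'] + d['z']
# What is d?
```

After line 1: d = {'x': 6, 'y': 26}
After line 2 (y overwritten, z added): d = {'x': 6, 'y': 34, 'z': 2}
After line 3 (total = 6 + 34 + 2 = 42): d = {'x': 6, 'y': 34, 'z': 2, 'total': 42}

{'x': 6, 'y': 34, 'z': 2, 'total': 42}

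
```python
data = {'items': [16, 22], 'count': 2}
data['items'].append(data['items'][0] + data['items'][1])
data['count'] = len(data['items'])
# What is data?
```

After line 1: data = {'items': [16, 22], 'count': 2}
After line 2 (append 16 + 22 = 38): data = {'items': [16, 22, 38], 'count': 2}
After line 3 (count = len(items) = 3): data = {'items': [16, 22, 38], 'count': 3}

{'items': [16, 22, 38], 'count': 3}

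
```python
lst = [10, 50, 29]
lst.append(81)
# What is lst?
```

[10, 50, 29, 81]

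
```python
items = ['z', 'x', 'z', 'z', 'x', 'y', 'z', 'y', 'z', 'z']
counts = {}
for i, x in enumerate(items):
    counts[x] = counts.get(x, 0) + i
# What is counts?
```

Initial: counts = {}, items = ['z', 'x', 'z', 'z', 'x', 'y', 'z', 'y', 'z', 'z']
i=0, x='z': counts = {'z': 0}
i=1, x='x': counts = {'z': 0, 'x': 1}
i=2, x='z': counts = {'z': 2, 'x': 1}
i=3, x='z': counts = {'z': 5, 'x': 1}
i=4, x='x': counts = {'z': 5, 'x': 5}
i=5, x='y': counts = {'z': 5, 'x': 5, 'y': 5}
i=6, x='z': counts = {'z': 11, 'x': 5, 'y': 5}
i=7, x='y': counts = {'z': 11, 'x': 5, 'y': 12}
i=8, x='z': counts = {'z': 19, 'x': 5, 'y': 12}
i=9, x='z': counts = {'z': 28, 'x': 5, 'y': 12}

{'z': 28, 'x': 5, 'y': 12}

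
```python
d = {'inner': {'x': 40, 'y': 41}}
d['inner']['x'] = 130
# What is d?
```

After line 1: d = {'inner': {'x': 40, 'y': 41}}
After line 2 (inner x overwritten): d = {'inner': {'x': 130, 'y': 41}}

{'inner': {'x': 130, 'y': 41}}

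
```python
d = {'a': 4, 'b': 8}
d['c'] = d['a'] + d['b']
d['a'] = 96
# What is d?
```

After line 1: d = {'a': 4, 'b': 8}
After line 2 (d['c'] = 4 + 8): d = {'a': 4, 'b': 8, 'c': 12}
After line 3: d = {'a': 96, 'b': 8, 'c': 12}

{'a': 96, 'b': 8, 'c': 12}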